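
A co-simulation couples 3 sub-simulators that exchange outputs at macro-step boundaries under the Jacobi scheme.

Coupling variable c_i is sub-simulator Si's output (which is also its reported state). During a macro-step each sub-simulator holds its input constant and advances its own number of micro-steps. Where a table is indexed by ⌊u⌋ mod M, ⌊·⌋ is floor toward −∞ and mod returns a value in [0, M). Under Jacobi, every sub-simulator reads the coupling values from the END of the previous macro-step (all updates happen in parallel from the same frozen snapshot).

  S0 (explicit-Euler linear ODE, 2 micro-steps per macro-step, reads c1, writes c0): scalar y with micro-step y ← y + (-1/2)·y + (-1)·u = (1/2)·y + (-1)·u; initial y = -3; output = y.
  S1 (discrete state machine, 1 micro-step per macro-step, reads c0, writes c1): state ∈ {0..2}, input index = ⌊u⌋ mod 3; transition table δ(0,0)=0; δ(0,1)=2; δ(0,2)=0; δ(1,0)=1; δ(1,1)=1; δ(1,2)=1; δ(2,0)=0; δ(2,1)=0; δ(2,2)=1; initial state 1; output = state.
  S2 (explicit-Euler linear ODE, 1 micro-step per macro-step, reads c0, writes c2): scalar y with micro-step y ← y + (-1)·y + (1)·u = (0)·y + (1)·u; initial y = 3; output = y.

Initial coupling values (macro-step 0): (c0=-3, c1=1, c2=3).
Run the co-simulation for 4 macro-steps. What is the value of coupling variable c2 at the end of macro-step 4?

macro 1: S0 reads c1=1 → after 2×micro: -9/4; S1 reads c0=-3 → after 1×micro: 1; S2 reads c0=-3 → after 1×micro: -3 ⇒ (c0=-9/4, c1=1, c2=-3)
macro 2: S0 reads c1=1 → after 2×micro: -33/16; S1 reads c0=-9/4 → after 1×micro: 1; S2 reads c0=-9/4 → after 1×micro: -9/4 ⇒ (c0=-33/16, c1=1, c2=-9/4)
macro 3: S0 reads c1=1 → after 2×micro: -129/64; S1 reads c0=-33/16 → after 1×micro: 1; S2 reads c0=-33/16 → after 1×micro: -33/16 ⇒ (c0=-129/64, c1=1, c2=-33/16)
macro 4: S0 reads c1=1 → after 2×micro: -513/256; S1 reads c0=-129/64 → after 1×micro: 1; S2 reads c0=-129/64 → after 1×micro: -129/64 ⇒ (c0=-513/256, c1=1, c2=-129/64)

c2 at macro-step 4 = -129/64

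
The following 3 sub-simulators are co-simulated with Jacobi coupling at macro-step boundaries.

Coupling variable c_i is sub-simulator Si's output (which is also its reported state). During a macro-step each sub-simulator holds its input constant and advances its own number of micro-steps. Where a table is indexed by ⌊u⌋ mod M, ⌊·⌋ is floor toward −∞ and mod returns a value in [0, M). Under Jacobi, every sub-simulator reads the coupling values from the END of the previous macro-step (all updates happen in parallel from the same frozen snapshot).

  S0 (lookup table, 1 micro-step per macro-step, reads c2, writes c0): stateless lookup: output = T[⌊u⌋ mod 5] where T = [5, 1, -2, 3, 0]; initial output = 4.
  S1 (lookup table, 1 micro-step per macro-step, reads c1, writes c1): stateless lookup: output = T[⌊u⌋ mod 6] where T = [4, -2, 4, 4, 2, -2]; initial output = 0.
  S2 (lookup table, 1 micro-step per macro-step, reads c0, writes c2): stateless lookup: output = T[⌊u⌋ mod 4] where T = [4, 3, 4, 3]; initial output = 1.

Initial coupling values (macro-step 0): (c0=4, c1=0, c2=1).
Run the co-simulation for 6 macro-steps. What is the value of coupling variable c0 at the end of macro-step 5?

c0 at macro-step 5 = 3

macro 1: S0 reads c2=1 → after 1×micro: 1; S1 reads c1=0 → after 1×micro: 4; S2 reads c0=4 → after 1×micro: 4 ⇒ (c0=1, c1=4, c2=4)
macro 2: S0 reads c2=4 → after 1×micro: 0; S1 reads c1=4 → after 1×micro: 2; S2 reads c0=1 → after 1×micro: 3 ⇒ (c0=0, c1=2, c2=3)
macro 3: S0 reads c2=3 → after 1×micro: 3; S1 reads c1=2 → after 1×micro: 4; S2 reads c0=0 → after 1×micro: 4 ⇒ (c0=3, c1=4, c2=4)
macro 4: S0 reads c2=4 → after 1×micro: 0; S1 reads c1=4 → after 1×micro: 2; S2 reads c0=3 → after 1×micro: 3 ⇒ (c0=0, c1=2, c2=3)
macro 5: S0 reads c2=3 → after 1×micro: 3; S1 reads c1=2 → after 1×micro: 4; S2 reads c0=0 → after 1×micro: 4 ⇒ (c0=3, c1=4, c2=4)
macro 6: S0 reads c2=4 → after 1×micro: 0; S1 reads c1=4 → after 1×micro: 2; S2 reads c0=3 → after 1×micro: 3 ⇒ (c0=0, c1=2, c2=3)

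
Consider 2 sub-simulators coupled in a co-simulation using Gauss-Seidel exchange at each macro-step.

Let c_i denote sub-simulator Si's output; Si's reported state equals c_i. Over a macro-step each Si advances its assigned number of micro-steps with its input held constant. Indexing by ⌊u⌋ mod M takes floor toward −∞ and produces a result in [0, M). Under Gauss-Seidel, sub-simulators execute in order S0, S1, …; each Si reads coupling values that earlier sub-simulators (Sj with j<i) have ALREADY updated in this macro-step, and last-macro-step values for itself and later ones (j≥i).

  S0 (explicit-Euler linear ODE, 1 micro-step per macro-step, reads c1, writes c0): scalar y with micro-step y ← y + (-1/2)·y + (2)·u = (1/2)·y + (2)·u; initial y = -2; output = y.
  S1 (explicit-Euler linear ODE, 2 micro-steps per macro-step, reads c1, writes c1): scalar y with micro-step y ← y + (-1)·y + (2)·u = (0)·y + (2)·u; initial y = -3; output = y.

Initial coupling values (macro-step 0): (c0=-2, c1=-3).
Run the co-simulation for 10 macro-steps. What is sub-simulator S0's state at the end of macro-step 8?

S0 state at macro-step 8 = -131071/128

macro 1: S0 reads c1=-3 → after 1×micro: -7; S1 reads c1=-3 → after 2×micro: -6 ⇒ (c0=-7, c1=-6)
macro 2: S0 reads c1=-6 → after 1×micro: -31/2; S1 reads c1=-6 → after 2×micro: -12 ⇒ (c0=-31/2, c1=-12)
macro 3: S0 reads c1=-12 → after 1×micro: -127/4; S1 reads c1=-12 → after 2×micro: -24 ⇒ (c0=-127/4, c1=-24)
macro 4: S0 reads c1=-24 → after 1×micro: -511/8; S1 reads c1=-24 → after 2×micro: -48 ⇒ (c0=-511/8, c1=-48)
macro 5: S0 reads c1=-48 → after 1×micro: -2047/16; S1 reads c1=-48 → after 2×micro: -96 ⇒ (c0=-2047/16, c1=-96)
macro 6: S0 reads c1=-96 → after 1×micro: -8191/32; S1 reads c1=-96 → after 2×micro: -192 ⇒ (c0=-8191/32, c1=-192)
macro 7: S0 reads c1=-192 → after 1×micro: -32767/64; S1 reads c1=-192 → after 2×micro: -384 ⇒ (c0=-32767/64, c1=-384)
macro 8: S0 reads c1=-384 → after 1×micro: -131071/128; S1 reads c1=-384 → after 2×micro: -768 ⇒ (c0=-131071/128, c1=-768)
macro 9: S0 reads c1=-768 → after 1×micro: -524287/256; S1 reads c1=-768 → after 2×micro: -1536 ⇒ (c0=-524287/256, c1=-1536)
macro 10: S0 reads c1=-1536 → after 1×micro: -2097151/512; S1 reads c1=-1536 → after 2×micro: -3072 ⇒ (c0=-2097151/512, c1=-3072)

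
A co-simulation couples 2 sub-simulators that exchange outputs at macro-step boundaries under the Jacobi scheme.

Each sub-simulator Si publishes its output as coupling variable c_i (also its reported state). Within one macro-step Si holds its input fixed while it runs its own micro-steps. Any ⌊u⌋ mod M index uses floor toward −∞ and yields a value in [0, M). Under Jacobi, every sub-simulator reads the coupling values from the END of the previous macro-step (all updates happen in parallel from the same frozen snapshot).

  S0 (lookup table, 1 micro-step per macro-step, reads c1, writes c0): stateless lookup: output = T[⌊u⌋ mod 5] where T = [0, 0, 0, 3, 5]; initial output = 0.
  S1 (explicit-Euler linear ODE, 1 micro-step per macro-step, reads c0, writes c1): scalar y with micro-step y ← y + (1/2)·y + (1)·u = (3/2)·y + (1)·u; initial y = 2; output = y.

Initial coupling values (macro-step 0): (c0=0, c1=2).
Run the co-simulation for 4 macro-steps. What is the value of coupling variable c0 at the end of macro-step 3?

c0 at macro-step 3 = 5

macro 1: S0 reads c1=2 → after 1×micro: 0; S1 reads c0=0 → after 1×micro: 3 ⇒ (c0=0, c1=3)
macro 2: S0 reads c1=3 → after 1×micro: 3; S1 reads c0=0 → after 1×micro: 9/2 ⇒ (c0=3, c1=9/2)
macro 3: S0 reads c1=9/2 → after 1×micro: 5; S1 reads c0=3 → after 1×micro: 39/4 ⇒ (c0=5, c1=39/4)
macro 4: S0 reads c1=39/4 → after 1×micro: 5; S1 reads c0=5 → after 1×micro: 157/8 ⇒ (c0=5, c1=157/8)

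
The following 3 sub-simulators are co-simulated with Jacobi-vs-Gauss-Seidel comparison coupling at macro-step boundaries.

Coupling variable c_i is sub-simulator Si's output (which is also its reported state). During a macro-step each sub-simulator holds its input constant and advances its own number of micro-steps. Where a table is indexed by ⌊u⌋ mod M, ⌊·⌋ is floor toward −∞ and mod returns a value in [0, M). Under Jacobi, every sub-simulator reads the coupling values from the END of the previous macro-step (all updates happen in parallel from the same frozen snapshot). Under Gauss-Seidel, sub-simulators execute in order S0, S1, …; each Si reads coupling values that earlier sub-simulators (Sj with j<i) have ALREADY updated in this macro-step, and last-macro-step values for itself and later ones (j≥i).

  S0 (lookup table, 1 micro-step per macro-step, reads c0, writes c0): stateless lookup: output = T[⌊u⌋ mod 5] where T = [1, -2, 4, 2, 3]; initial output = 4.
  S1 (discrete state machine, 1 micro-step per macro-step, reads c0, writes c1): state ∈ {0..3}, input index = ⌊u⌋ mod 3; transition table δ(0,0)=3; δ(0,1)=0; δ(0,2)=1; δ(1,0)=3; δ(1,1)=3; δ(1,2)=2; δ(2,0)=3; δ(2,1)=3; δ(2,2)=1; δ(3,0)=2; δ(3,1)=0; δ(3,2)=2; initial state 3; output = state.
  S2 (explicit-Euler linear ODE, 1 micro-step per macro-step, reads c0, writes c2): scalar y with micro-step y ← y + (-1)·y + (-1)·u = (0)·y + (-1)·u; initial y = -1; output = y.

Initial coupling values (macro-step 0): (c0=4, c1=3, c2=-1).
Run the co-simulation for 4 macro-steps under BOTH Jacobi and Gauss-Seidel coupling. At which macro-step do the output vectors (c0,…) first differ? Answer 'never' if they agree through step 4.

first divergence at macro-step: 1

[Jacobi] macro 1: S0 reads c0=4 → after 1×micro: 3; S1 reads c0=4 → after 1×micro: 0; S2 reads c0=4 → after 1×micro: -4 ⇒ (c0=3, c1=0, c2=-4)
[Jacobi] macro 2: S0 reads c0=3 → after 1×micro: 2; S1 reads c0=3 → after 1×micro: 3; S2 reads c0=3 → after 1×micro: -3 ⇒ (c0=2, c1=3, c2=-3)
[Jacobi] macro 3: S0 reads c0=2 → after 1×micro: 4; S1 reads c0=2 → after 1×micro: 2; S2 reads c0=2 → after 1×micro: -2 ⇒ (c0=4, c1=2, c2=-2)
[Jacobi] macro 4: S0 reads c0=4 → after 1×micro: 3; S1 reads c0=4 → after 1×micro: 3; S2 reads c0=4 → after 1×micro: -4 ⇒ (c0=3, c1=3, c2=-4)
[Gauss-Seidel] macro 1: S0 reads c0=4 → after 1×micro: 3; S1 reads c0=3 → after 1×micro: 2; S2 reads c0=3 → after 1×micro: -3 ⇒ (c0=3, c1=2, c2=-3)
[Gauss-Seidel] macro 2: S0 reads c0=3 → after 1×micro: 2; S1 reads c0=2 → after 1×micro: 1; S2 reads c0=2 → after 1×micro: -2 ⇒ (c0=2, c1=1, c2=-2)
[Gauss-Seidel] macro 3: S0 reads c0=2 → after 1×micro: 4; S1 reads c0=4 → after 1×micro: 3; S2 reads c0=4 → after 1×micro: -4 ⇒ (c0=4, c1=3, c2=-4)
[Gauss-Seidel] macro 4: S0 reads c0=4 → after 1×micro: 3; S1 reads c0=3 → after 1×micro: 2; S2 reads c0=3 → after 1×micro: -3 ⇒ (c0=3, c1=2, c2=-3)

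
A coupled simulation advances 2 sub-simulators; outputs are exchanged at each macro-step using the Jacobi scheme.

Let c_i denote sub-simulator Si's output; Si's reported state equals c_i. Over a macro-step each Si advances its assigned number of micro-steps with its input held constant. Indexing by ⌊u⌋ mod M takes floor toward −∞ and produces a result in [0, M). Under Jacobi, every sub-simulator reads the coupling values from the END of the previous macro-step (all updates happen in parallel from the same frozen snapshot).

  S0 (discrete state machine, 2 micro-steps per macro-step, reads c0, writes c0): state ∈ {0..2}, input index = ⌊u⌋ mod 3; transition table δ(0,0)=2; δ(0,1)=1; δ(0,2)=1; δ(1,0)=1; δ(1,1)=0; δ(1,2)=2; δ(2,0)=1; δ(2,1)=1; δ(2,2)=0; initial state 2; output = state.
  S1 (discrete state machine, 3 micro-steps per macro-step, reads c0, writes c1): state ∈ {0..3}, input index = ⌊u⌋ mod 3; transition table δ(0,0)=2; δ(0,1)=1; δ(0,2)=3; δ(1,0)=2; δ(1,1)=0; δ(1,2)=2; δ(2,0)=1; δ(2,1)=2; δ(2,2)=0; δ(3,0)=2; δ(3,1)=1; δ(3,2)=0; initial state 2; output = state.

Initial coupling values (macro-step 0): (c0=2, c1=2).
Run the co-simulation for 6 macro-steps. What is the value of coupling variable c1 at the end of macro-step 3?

macro 1: S0 reads c0=2 → after 2×micro: 1; S1 reads c0=2 → after 3×micro: 0 ⇒ (c0=1, c1=0)
macro 2: S0 reads c0=1 → after 2×micro: 1; S1 reads c0=1 → after 3×micro: 1 ⇒ (c0=1, c1=1)
macro 3: S0 reads c0=1 → after 2×micro: 1; S1 reads c0=1 → after 3×micro: 0 ⇒ (c0=1, c1=0)
macro 4: S0 reads c0=1 → after 2×micro: 1; S1 reads c0=1 → after 3×micro: 1 ⇒ (c0=1, c1=1)
macro 5: S0 reads c0=1 → after 2×micro: 1; S1 reads c0=1 → after 3×micro: 0 ⇒ (c0=1, c1=0)
macro 6: S0 reads c0=1 → after 2×micro: 1; S1 reads c0=1 → after 3×micro: 1 ⇒ (c0=1, c1=1)

c1 at macro-step 3 = 0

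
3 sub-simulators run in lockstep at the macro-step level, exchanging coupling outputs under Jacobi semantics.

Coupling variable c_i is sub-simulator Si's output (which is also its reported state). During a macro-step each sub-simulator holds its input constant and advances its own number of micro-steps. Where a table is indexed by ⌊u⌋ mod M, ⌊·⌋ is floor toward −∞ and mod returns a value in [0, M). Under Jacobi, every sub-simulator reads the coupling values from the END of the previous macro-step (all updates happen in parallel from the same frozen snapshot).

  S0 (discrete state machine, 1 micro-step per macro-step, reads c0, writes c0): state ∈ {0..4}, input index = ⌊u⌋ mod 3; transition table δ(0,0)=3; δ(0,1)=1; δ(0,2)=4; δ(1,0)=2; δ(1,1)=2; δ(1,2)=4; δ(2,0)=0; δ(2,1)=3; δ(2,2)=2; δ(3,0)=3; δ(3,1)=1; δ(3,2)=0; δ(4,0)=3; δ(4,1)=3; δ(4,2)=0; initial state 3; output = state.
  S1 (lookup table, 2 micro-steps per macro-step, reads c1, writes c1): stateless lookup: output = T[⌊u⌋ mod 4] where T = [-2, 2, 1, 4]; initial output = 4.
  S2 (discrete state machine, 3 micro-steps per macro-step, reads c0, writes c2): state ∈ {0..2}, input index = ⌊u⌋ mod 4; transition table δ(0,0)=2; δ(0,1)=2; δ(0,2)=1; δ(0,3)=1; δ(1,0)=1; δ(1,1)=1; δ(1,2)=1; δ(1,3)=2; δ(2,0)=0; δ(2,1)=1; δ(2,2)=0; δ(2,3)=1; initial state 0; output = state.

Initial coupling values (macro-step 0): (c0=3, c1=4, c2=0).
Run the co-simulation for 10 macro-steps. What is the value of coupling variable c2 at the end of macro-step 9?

macro 1: S0 reads c0=3 → after 1×micro: 3; S1 reads c1=4 → after 2×micro: -2; S2 reads c0=3 → after 3×micro: 1 ⇒ (c0=3, c1=-2, c2=1)
macro 2: S0 reads c0=3 → after 1×micro: 3; S1 reads c1=-2 → after 2×micro: 1; S2 reads c0=3 → after 3×micro: 2 ⇒ (c0=3, c1=1, c2=2)
macro 3: S0 reads c0=3 → after 1×micro: 3; S1 reads c1=1 → after 2×micro: 2; S2 reads c0=3 → after 3×micro: 1 ⇒ (c0=3, c1=2, c2=1)
macro 4: S0 reads c0=3 → after 1×micro: 3; S1 reads c1=2 → after 2×micro: 1; S2 reads c0=3 → after 3×micro: 2 ⇒ (c0=3, c1=1, c2=2)
macro 5: S0 reads c0=3 → after 1×micro: 3; S1 reads c1=1 → after 2×micro: 2; S2 reads c0=3 → after 3×micro: 1 ⇒ (c0=3, c1=2, c2=1)
macro 6: S0 reads c0=3 → after 1×micro: 3; S1 reads c1=2 → after 2×micro: 1; S2 reads c0=3 → after 3×micro: 2 ⇒ (c0=3, c1=1, c2=2)
macro 7: S0 reads c0=3 → after 1×micro: 3; S1 reads c1=1 → after 2×micro: 2; S2 reads c0=3 → after 3×micro: 1 ⇒ (c0=3, c1=2, c2=1)
macro 8: S0 reads c0=3 → after 1×micro: 3; S1 reads c1=2 → after 2×micro: 1; S2 reads c0=3 → after 3×micro: 2 ⇒ (c0=3, c1=1, c2=2)
macro 9: S0 reads c0=3 → after 1×micro: 3; S1 reads c1=1 → after 2×micro: 2; S2 reads c0=3 → after 3×micro: 1 ⇒ (c0=3, c1=2, c2=1)
macro 10: S0 reads c0=3 → after 1×micro: 3; S1 reads c1=2 → after 2×micro: 1; S2 reads c0=3 → after 3×micro: 2 ⇒ (c0=3, c1=1, c2=2)

c2 at macro-step 9 = 1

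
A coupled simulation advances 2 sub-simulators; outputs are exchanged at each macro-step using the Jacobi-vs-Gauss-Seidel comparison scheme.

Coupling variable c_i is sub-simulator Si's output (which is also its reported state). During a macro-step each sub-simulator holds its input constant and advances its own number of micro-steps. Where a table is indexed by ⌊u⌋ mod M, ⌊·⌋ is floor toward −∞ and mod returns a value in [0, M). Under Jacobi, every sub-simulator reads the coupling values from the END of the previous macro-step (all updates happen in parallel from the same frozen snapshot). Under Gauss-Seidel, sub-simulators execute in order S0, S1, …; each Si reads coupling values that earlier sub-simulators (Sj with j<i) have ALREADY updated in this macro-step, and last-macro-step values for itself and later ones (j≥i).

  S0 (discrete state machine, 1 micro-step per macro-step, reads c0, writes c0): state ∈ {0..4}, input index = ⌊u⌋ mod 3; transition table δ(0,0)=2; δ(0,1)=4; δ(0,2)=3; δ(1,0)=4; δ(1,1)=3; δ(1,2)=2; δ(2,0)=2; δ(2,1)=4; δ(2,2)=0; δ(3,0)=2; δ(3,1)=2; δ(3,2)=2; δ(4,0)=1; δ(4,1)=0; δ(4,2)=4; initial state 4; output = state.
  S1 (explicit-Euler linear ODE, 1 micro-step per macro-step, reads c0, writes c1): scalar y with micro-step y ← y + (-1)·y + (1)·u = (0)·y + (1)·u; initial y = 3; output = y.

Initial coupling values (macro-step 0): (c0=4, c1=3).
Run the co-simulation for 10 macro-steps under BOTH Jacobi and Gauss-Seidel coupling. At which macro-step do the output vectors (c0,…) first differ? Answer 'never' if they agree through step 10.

[Jacobi] macro 1: S0 reads c0=4 → after 1×micro: 0; S1 reads c0=4 → after 1×micro: 4 ⇒ (c0=0, c1=4)
[Jacobi] macro 2: S0 reads c0=0 → after 1×micro: 2; S1 reads c0=0 → after 1×micro: 0 ⇒ (c0=2, c1=0)
[Jacobi] macro 3: S0 reads c0=2 → after 1×micro: 0; S1 reads c0=2 → after 1×micro: 2 ⇒ (c0=0, c1=2)
[Jacobi] macro 4: S0 reads c0=0 → after 1×micro: 2; S1 reads c0=0 → after 1×micro: 0 ⇒ (c0=2, c1=0)
[Jacobi] macro 5: S0 reads c0=2 → after 1×micro: 0; S1 reads c0=2 → after 1×micro: 2 ⇒ (c0=0, c1=2)
[Jacobi] macro 6: S0 reads c0=0 → after 1×micro: 2; S1 reads c0=0 → after 1×micro: 0 ⇒ (c0=2, c1=0)
[Jacobi] macro 7: S0 reads c0=2 → after 1×micro: 0; S1 reads c0=2 → after 1×micro: 2 ⇒ (c0=0, c1=2)
[Jacobi] macro 8: S0 reads c0=0 → after 1×micro: 2; S1 reads c0=0 → after 1×micro: 0 ⇒ (c0=2, c1=0)
[Jacobi] macro 9: S0 reads c0=2 → after 1×micro: 0; S1 reads c0=2 → after 1×micro: 2 ⇒ (c0=0, c1=2)
[Jacobi] macro 10: S0 reads c0=0 → after 1×micro: 2; S1 reads c0=0 → after 1×micro: 0 ⇒ (c0=2, c1=0)
[Gauss-Seidel] macro 1: S0 reads c0=4 → after 1×micro: 0; S1 reads c0=0 → after 1×micro: 0 ⇒ (c0=0, c1=0)
[Gauss-Seidel] macro 2: S0 reads c0=0 → after 1×micro: 2; S1 reads c0=2 → after 1×micro: 2 ⇒ (c0=2, c1=2)
[Gauss-Seidel] macro 3: S0 reads c0=2 → after 1×micro: 0; S1 reads c0=0 → after 1×micro: 0 ⇒ (c0=0, c1=0)
[Gauss-Seidel] macro 4: S0 reads c0=0 → after 1×micro: 2; S1 reads c0=2 → after 1×micro: 2 ⇒ (c0=2, c1=2)
[Gauss-Seidel] macro 5: S0 reads c0=2 → after 1×micro: 0; S1 reads c0=0 → after 1×micro: 0 ⇒ (c0=0, c1=0)
[Gauss-Seidel] macro 6: S0 reads c0=0 → after 1×micro: 2; S1 reads c0=2 → after 1×micro: 2 ⇒ (c0=2, c1=2)
[Gauss-Seidel] macro 7: S0 reads c0=2 → after 1×micro: 0; S1 reads c0=0 → after 1×micro: 0 ⇒ (c0=0, c1=0)
[Gauss-Seidel] macro 8: S0 reads c0=0 → after 1×micro: 2; S1 reads c0=2 → after 1×micro: 2 ⇒ (c0=2, c1=2)
[Gauss-Seidel] macro 9: S0 reads c0=2 → after 1×micro: 0; S1 reads c0=0 → after 1×micro: 0 ⇒ (c0=0, c1=0)
[Gauss-Seidel] macro 10: S0 reads c0=0 → after 1×micro: 2; S1 reads c0=2 → after 1×micro: 2 ⇒ (c0=2, c1=2)

first divergence at macro-step: 1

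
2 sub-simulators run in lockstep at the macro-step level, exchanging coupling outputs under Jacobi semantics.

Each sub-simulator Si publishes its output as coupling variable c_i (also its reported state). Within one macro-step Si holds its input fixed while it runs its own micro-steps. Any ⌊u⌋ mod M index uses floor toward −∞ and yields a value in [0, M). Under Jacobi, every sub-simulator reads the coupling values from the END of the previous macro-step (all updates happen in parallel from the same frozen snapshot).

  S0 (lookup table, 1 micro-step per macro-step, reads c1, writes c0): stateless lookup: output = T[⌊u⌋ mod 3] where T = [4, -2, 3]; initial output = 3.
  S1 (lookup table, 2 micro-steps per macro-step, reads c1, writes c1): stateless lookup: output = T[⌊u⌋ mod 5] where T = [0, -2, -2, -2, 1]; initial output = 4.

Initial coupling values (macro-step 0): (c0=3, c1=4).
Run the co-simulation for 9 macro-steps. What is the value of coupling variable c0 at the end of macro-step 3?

c0 at macro-step 3 = -2

macro 1: S0 reads c1=4 → after 1×micro: -2; S1 reads c1=4 → after 2×micro: 1 ⇒ (c0=-2, c1=1)
macro 2: S0 reads c1=1 → after 1×micro: -2; S1 reads c1=1 → after 2×micro: -2 ⇒ (c0=-2, c1=-2)
macro 3: S0 reads c1=-2 → after 1×micro: -2; S1 reads c1=-2 → after 2×micro: -2 ⇒ (c0=-2, c1=-2)
macro 4: S0 reads c1=-2 → after 1×micro: -2; S1 reads c1=-2 → after 2×micro: -2 ⇒ (c0=-2, c1=-2)
macro 5: S0 reads c1=-2 → after 1×micro: -2; S1 reads c1=-2 → after 2×micro: -2 ⇒ (c0=-2, c1=-2)
macro 6: S0 reads c1=-2 → after 1×micro: -2; S1 reads c1=-2 → after 2×micro: -2 ⇒ (c0=-2, c1=-2)
macro 7: S0 reads c1=-2 → after 1×micro: -2; S1 reads c1=-2 → after 2×micro: -2 ⇒ (c0=-2, c1=-2)
macro 8: S0 reads c1=-2 → after 1×micro: -2; S1 reads c1=-2 → after 2×micro: -2 ⇒ (c0=-2, c1=-2)
macro 9: S0 reads c1=-2 → after 1×micro: -2; S1 reads c1=-2 → after 2×micro: -2 ⇒ (c0=-2, c1=-2)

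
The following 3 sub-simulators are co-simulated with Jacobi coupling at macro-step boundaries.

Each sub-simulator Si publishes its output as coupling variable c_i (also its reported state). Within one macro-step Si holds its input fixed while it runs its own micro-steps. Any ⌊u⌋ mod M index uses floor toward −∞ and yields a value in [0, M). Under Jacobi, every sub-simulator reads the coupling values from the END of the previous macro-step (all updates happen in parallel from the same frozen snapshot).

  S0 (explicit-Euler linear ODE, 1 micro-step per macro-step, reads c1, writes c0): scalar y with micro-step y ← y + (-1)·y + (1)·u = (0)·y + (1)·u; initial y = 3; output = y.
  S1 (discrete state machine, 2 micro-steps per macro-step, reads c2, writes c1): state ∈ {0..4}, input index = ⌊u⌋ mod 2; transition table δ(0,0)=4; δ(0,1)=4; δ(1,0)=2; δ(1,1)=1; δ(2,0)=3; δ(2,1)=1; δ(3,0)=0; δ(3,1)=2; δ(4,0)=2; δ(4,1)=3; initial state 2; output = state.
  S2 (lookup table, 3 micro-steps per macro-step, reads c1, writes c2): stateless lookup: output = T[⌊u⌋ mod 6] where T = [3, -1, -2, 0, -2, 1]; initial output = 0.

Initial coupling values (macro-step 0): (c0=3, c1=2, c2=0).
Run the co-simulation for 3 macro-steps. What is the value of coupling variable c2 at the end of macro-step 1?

c2 at macro-step 1 = -2

macro 1: S0 reads c1=2 → after 1×micro: 2; S1 reads c2=0 → after 2×micro: 0; S2 reads c1=2 → after 3×micro: -2 ⇒ (c0=2, c1=0, c2=-2)
macro 2: S0 reads c1=0 → after 1×micro: 0; S1 reads c2=-2 → after 2×micro: 2; S2 reads c1=0 → after 3×micro: 3 ⇒ (c0=0, c1=2, c2=3)
macro 3: S0 reads c1=2 → after 1×micro: 2; S1 reads c2=3 → after 2×micro: 1; S2 reads c1=2 → after 3×micro: -2 ⇒ (c0=2, c1=1, c2=-2)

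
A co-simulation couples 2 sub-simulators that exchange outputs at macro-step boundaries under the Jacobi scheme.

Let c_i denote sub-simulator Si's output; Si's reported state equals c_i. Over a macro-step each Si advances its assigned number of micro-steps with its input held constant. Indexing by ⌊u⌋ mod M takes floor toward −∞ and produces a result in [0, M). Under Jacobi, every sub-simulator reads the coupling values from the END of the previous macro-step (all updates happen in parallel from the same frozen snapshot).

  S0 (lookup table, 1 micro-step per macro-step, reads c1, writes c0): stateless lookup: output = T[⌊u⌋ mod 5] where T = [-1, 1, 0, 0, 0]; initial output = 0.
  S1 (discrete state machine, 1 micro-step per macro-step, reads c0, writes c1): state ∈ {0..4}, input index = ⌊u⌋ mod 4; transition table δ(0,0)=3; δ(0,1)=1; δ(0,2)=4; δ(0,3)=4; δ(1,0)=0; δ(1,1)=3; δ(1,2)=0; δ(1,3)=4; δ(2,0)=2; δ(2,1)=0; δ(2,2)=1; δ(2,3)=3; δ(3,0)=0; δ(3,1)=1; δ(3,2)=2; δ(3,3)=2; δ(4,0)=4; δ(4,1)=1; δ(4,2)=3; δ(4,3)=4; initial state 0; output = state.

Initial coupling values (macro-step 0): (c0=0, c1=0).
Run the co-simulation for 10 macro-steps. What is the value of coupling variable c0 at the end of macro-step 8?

macro 1: S0 reads c1=0 → after 1×micro: -1; S1 reads c0=0 → after 1×micro: 3 ⇒ (c0=-1, c1=3)
macro 2: S0 reads c1=3 → after 1×micro: 0; S1 reads c0=-1 → after 1×micro: 2 ⇒ (c0=0, c1=2)
macro 3: S0 reads c1=2 → after 1×micro: 0; S1 reads c0=0 → after 1×micro: 2 ⇒ (c0=0, c1=2)
macro 4: S0 reads c1=2 → after 1×micro: 0; S1 reads c0=0 → after 1×micro: 2 ⇒ (c0=0, c1=2)
macro 5: S0 reads c1=2 → after 1×micro: 0; S1 reads c0=0 → after 1×micro: 2 ⇒ (c0=0, c1=2)
macro 6: S0 reads c1=2 → after 1×micro: 0; S1 reads c0=0 → after 1×micro: 2 ⇒ (c0=0, c1=2)
macro 7: S0 reads c1=2 → after 1×micro: 0; S1 reads c0=0 → after 1×micro: 2 ⇒ (c0=0, c1=2)
macro 8: S0 reads c1=2 → after 1×micro: 0; S1 reads c0=0 → after 1×micro: 2 ⇒ (c0=0, c1=2)
macro 9: S0 reads c1=2 → after 1×micro: 0; S1 reads c0=0 → after 1×micro: 2 ⇒ (c0=0, c1=2)
macro 10: S0 reads c1=2 → after 1×micro: 0; S1 reads c0=0 → after 1×micro: 2 ⇒ (c0=0, c1=2)

c0 at macro-step 8 = 0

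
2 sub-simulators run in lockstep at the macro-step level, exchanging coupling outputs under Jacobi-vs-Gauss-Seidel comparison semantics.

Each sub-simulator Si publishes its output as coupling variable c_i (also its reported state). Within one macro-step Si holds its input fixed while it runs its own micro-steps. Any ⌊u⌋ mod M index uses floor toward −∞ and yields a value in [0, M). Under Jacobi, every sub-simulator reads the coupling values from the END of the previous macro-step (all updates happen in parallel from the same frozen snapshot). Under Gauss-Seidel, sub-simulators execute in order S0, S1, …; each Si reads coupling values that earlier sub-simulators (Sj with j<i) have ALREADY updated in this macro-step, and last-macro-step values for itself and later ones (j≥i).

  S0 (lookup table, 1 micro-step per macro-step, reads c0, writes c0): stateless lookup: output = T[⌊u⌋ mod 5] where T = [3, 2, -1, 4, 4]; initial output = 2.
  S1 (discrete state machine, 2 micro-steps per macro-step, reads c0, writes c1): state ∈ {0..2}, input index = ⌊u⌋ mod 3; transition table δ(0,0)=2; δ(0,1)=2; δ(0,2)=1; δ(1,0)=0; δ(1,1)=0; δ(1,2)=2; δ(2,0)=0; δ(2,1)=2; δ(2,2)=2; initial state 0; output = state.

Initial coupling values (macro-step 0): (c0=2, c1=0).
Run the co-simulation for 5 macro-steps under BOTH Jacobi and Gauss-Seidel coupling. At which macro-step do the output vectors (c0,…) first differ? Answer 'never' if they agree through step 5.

first divergence at macro-step: never

[Jacobi] macro 1: S0 reads c0=2 → after 1×micro: -1; S1 reads c0=2 → after 2×micro: 2 ⇒ (c0=-1, c1=2)
[Jacobi] macro 2: S0 reads c0=-1 → after 1×micro: 4; S1 reads c0=-1 → after 2×micro: 2 ⇒ (c0=4, c1=2)
[Jacobi] macro 3: S0 reads c0=4 → after 1×micro: 4; S1 reads c0=4 → after 2×micro: 2 ⇒ (c0=4, c1=2)
[Jacobi] macro 4: S0 reads c0=4 → after 1×micro: 4; S1 reads c0=4 → after 2×micro: 2 ⇒ (c0=4, c1=2)
[Jacobi] macro 5: S0 reads c0=4 → after 1×micro: 4; S1 reads c0=4 → after 2×micro: 2 ⇒ (c0=4, c1=2)
[Gauss-Seidel] macro 1: S0 reads c0=2 → after 1×micro: -1; S1 reads c0=-1 → after 2×micro: 2 ⇒ (c0=-1, c1=2)
[Gauss-Seidel] macro 2: S0 reads c0=-1 → after 1×micro: 4; S1 reads c0=4 → after 2×micro: 2 ⇒ (c0=4, c1=2)
[Gauss-Seidel] macro 3: S0 reads c0=4 → after 1×micro: 4; S1 reads c0=4 → after 2×micro: 2 ⇒ (c0=4, c1=2)
[Gauss-Seidel] macro 4: S0 reads c0=4 → after 1×micro: 4; S1 reads c0=4 → after 2×micro: 2 ⇒ (c0=4, c1=2)
[Gauss-Seidel] macro 5: S0 reads c0=4 → after 1×micro: 4; S1 reads c0=4 → after 2×micro: 2 ⇒ (c0=4, c1=2)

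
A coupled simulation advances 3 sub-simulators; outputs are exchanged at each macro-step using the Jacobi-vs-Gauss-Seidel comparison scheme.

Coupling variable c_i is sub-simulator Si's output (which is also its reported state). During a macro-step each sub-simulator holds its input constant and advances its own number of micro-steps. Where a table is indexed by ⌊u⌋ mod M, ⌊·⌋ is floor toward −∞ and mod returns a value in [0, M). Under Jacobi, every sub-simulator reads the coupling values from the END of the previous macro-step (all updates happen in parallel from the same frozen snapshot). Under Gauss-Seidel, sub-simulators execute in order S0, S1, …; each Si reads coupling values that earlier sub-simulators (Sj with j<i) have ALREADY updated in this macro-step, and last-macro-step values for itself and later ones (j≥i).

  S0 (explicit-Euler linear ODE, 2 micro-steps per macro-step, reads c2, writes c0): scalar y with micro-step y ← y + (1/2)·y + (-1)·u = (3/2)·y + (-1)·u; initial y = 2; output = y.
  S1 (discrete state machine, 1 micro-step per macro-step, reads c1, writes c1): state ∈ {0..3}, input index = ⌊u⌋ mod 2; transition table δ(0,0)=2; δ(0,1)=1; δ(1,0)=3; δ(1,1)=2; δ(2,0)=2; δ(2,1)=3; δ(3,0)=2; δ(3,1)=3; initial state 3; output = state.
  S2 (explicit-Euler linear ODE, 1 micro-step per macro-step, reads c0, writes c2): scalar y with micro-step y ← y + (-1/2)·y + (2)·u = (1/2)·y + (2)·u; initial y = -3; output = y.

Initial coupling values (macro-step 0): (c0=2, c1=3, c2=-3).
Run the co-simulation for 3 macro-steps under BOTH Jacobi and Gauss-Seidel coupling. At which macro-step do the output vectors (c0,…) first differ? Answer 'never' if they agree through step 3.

first divergence at macro-step: 1

[Jacobi] macro 1: S0 reads c2=-3 → after 2×micro: 12; S1 reads c1=3 → after 1×micro: 3; S2 reads c0=2 → after 1×micro: 5/2 ⇒ (c0=12, c1=3, c2=5/2)
[Jacobi] macro 2: S0 reads c2=5/2 → after 2×micro: 83/4; S1 reads c1=3 → after 1×micro: 3; S2 reads c0=12 → after 1×micro: 101/4 ⇒ (c0=83/4, c1=3, c2=101/4)
[Jacobi] macro 3: S0 reads c2=101/4 → after 2×micro: -263/16; S1 reads c1=3 → after 1×micro: 3; S2 reads c0=83/4 → after 1×micro: 433/8 ⇒ (c0=-263/16, c1=3, c2=433/8)
[Gauss-Seidel] macro 1: S0 reads c2=-3 → after 2×micro: 12; S1 reads c1=3 → after 1×micro: 3; S2 reads c0=12 → after 1×micro: 45/2 ⇒ (c0=12, c1=3, c2=45/2)
[Gauss-Seidel] macro 2: S0 reads c2=45/2 → after 2×micro: -117/4; S1 reads c1=3 → after 1×micro: 3; S2 reads c0=-117/4 → after 1×micro: -189/4 ⇒ (c0=-117/4, c1=3, c2=-189/4)
[Gauss-Seidel] macro 3: S0 reads c2=-189/4 → after 2×micro: 837/16; S1 reads c1=3 → after 1×micro: 3; S2 reads c0=837/16 → after 1×micro: 81 ⇒ (c0=837/16, c1=3, c2=81)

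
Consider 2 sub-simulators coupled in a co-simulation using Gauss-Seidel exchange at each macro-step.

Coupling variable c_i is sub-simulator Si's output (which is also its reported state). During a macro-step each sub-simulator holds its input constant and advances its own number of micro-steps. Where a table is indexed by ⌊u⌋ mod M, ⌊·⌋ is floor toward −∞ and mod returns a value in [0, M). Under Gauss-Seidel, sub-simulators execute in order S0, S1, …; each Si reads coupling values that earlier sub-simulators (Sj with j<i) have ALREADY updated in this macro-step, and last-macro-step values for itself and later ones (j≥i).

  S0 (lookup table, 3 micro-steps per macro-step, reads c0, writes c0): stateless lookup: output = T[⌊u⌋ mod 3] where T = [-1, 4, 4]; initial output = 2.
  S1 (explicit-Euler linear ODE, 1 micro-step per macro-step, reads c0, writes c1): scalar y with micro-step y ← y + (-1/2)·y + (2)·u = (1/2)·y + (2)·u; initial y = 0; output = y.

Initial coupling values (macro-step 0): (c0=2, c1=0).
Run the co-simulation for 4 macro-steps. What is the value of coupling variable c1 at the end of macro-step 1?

c1 at macro-step 1 = 8

macro 1: S0 reads c0=2 → after 3×micro: 4; S1 reads c0=4 → after 1×micro: 8 ⇒ (c0=4, c1=8)
macro 2: S0 reads c0=4 → after 3×micro: 4; S1 reads c0=4 → after 1×micro: 12 ⇒ (c0=4, c1=12)
macro 3: S0 reads c0=4 → after 3×micro: 4; S1 reads c0=4 → after 1×micro: 14 ⇒ (c0=4, c1=14)
macro 4: S0 reads c0=4 → after 3×micro: 4; S1 reads c0=4 → after 1×micro: 15 ⇒ (c0=4, c1=15)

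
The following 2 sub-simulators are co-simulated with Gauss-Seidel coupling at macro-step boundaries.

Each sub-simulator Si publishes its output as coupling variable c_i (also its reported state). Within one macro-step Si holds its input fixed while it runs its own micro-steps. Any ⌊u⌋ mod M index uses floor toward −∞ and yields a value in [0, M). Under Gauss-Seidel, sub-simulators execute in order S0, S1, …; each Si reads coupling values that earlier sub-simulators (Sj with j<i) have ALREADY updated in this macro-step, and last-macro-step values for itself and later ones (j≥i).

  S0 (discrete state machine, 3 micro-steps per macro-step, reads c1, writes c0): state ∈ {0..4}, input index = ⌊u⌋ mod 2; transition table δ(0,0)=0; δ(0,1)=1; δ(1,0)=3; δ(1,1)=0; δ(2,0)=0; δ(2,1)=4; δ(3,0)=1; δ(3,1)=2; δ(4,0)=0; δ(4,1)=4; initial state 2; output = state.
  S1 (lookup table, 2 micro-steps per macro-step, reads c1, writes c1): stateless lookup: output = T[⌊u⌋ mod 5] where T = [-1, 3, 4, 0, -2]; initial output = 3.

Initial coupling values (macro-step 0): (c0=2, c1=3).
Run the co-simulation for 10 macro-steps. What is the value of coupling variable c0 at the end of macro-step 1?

c0 at macro-step 1 = 4

macro 1: S0 reads c1=3 → after 3×micro: 4; S1 reads c1=3 → after 2×micro: 0 ⇒ (c0=4, c1=0)
macro 2: S0 reads c1=0 → after 3×micro: 0; S1 reads c1=0 → after 2×micro: -1 ⇒ (c0=0, c1=-1)
macro 3: S0 reads c1=-1 → after 3×micro: 1; S1 reads c1=-1 → after 2×micro: -2 ⇒ (c0=1, c1=-2)
macro 4: S0 reads c1=-2 → after 3×micro: 3; S1 reads c1=-2 → after 2×micro: 0 ⇒ (c0=3, c1=0)
macro 5: S0 reads c1=0 → after 3×micro: 1; S1 reads c1=0 → after 2×micro: -1 ⇒ (c0=1, c1=-1)
macro 6: S0 reads c1=-1 → after 3×micro: 0; S1 reads c1=-1 → after 2×micro: -2 ⇒ (c0=0, c1=-2)
macro 7: S0 reads c1=-2 → after 3×micro: 0; S1 reads c1=-2 → after 2×micro: 0 ⇒ (c0=0, c1=0)
macro 8: S0 reads c1=0 → after 3×micro: 0; S1 reads c1=0 → after 2×micro: -1 ⇒ (c0=0, c1=-1)
macro 9: S0 reads c1=-1 → after 3×micro: 1; S1 reads c1=-1 → after 2×micro: -2 ⇒ (c0=1, c1=-2)
macro 10: S0 reads c1=-2 → after 3×micro: 3; S1 reads c1=-2 → after 2×micro: 0 ⇒ (c0=3, c1=0)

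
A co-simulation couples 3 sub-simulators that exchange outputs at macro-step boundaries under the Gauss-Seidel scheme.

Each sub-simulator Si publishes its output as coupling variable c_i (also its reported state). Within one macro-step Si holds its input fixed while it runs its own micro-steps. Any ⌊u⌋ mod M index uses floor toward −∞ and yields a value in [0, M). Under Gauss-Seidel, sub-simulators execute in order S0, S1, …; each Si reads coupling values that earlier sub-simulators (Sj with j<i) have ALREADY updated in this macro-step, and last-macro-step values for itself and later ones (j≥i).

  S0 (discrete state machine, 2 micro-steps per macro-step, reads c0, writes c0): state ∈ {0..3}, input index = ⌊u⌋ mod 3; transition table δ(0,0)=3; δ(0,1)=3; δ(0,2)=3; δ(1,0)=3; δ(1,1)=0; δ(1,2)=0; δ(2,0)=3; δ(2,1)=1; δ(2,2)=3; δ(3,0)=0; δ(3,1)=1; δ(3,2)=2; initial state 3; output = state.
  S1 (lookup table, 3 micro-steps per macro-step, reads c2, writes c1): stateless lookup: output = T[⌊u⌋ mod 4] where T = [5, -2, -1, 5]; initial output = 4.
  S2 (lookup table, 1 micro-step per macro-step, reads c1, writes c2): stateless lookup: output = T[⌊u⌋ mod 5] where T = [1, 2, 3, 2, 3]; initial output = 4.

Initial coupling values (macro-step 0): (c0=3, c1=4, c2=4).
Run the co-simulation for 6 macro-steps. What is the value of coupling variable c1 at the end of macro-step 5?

macro 1: S0 reads c0=3 → after 2×micro: 3; S1 reads c2=4 → after 3×micro: 5; S2 reads c1=5 → after 1×micro: 1 ⇒ (c0=3, c1=5, c2=1)
macro 2: S0 reads c0=3 → after 2×micro: 3; S1 reads c2=1 → after 3×micro: -2; S2 reads c1=-2 → after 1×micro: 2 ⇒ (c0=3, c1=-2, c2=2)
macro 3: S0 reads c0=3 → after 2×micro: 3; S1 reads c2=2 → after 3×micro: -1; S2 reads c1=-1 → after 1×micro: 3 ⇒ (c0=3, c1=-1, c2=3)
macro 4: S0 reads c0=3 → after 2×micro: 3; S1 reads c2=3 → after 3×micro: 5; S2 reads c1=5 → after 1×micro: 1 ⇒ (c0=3, c1=5, c2=1)
macro 5: S0 reads c0=3 → after 2×micro: 3; S1 reads c2=1 → after 3×micro: -2; S2 reads c1=-2 → after 1×micro: 2 ⇒ (c0=3, c1=-2, c2=2)
macro 6: S0 reads c0=3 → after 2×micro: 3; S1 reads c2=2 → after 3×micro: -1; S2 reads c1=-1 → after 1×micro: 3 ⇒ (c0=3, c1=-1, c2=3)

c1 at macro-step 5 = -2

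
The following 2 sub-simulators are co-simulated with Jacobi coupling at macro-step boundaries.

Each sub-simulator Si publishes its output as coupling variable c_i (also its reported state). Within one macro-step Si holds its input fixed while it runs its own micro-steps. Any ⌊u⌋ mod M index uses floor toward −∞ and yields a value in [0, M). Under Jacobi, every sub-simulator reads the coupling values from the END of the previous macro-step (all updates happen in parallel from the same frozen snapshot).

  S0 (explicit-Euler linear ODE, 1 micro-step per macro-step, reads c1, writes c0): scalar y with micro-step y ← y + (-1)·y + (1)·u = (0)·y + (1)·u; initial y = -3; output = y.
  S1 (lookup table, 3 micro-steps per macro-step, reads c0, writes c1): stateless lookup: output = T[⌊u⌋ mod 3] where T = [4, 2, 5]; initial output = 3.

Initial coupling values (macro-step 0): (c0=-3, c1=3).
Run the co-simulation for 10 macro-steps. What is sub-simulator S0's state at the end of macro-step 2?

macro 1: S0 reads c1=3 → after 1×micro: 3; S1 reads c0=-3 → after 3×micro: 4 ⇒ (c0=3, c1=4)
macro 2: S0 reads c1=4 → after 1×micro: 4; S1 reads c0=3 → after 3×micro: 4 ⇒ (c0=4, c1=4)
macro 3: S0 reads c1=4 → after 1×micro: 4; S1 reads c0=4 → after 3×micro: 2 ⇒ (c0=4, c1=2)
macro 4: S0 reads c1=2 → after 1×micro: 2; S1 reads c0=4 → after 3×micro: 2 ⇒ (c0=2, c1=2)
macro 5: S0 reads c1=2 → after 1×micro: 2; S1 reads c0=2 → after 3×micro: 5 ⇒ (c0=2, c1=5)
macro 6: S0 reads c1=5 → after 1×micro: 5; S1 reads c0=2 → after 3×micro: 5 ⇒ (c0=5, c1=5)
macro 7: S0 reads c1=5 → after 1×micro: 5; S1 reads c0=5 → after 3×micro: 5 ⇒ (c0=5, c1=5)
macro 8: S0 reads c1=5 → after 1×micro: 5; S1 reads c0=5 → after 3×micro: 5 ⇒ (c0=5, c1=5)
macro 9: S0 reads c1=5 → after 1×micro: 5; S1 reads c0=5 → after 3×micro: 5 ⇒ (c0=5, c1=5)
macro 10: S0 reads c1=5 → after 1×micro: 5; S1 reads c0=5 → after 3×micro: 5 ⇒ (c0=5, c1=5)

S0 state at macro-step 2 = 4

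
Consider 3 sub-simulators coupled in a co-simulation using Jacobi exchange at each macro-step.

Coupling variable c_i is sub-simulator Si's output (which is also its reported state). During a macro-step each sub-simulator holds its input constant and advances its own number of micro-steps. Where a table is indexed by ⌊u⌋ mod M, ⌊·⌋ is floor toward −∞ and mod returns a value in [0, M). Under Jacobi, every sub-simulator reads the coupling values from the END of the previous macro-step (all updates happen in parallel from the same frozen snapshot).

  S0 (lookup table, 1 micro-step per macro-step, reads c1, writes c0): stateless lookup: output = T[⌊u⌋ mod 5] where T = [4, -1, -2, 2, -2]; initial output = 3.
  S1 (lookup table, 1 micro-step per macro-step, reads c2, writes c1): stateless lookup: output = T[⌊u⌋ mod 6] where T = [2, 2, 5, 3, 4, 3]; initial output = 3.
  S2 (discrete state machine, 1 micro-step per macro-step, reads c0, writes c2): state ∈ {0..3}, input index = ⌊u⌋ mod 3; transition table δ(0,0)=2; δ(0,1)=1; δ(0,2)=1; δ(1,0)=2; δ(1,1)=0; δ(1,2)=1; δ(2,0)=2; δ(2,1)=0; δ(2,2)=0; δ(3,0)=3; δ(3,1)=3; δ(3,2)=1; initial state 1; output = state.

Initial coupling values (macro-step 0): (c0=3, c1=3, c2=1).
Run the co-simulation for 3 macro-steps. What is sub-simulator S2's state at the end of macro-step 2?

macro 1: S0 reads c1=3 → after 1×micro: 2; S1 reads c2=1 → after 1×micro: 2; S2 reads c0=3 → after 1×micro: 2 ⇒ (c0=2, c1=2, c2=2)
macro 2: S0 reads c1=2 → after 1×micro: -2; S1 reads c2=2 → after 1×micro: 5; S2 reads c0=2 → after 1×micro: 0 ⇒ (c0=-2, c1=5, c2=0)
macro 3: S0 reads c1=5 → after 1×micro: 4; S1 reads c2=0 → after 1×micro: 2; S2 reads c0=-2 → after 1×micro: 1 ⇒ (c0=4, c1=2, c2=1)

S2 state at macro-step 2 = 0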